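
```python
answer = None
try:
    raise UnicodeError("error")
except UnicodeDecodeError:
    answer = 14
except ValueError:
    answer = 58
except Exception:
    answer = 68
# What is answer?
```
58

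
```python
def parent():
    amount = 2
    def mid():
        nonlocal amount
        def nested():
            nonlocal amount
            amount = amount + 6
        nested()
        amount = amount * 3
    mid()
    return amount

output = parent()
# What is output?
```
24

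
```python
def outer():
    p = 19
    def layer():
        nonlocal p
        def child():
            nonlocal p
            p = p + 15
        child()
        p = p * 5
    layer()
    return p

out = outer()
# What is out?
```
170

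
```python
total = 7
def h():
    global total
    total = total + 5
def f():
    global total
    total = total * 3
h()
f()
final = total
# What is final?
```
36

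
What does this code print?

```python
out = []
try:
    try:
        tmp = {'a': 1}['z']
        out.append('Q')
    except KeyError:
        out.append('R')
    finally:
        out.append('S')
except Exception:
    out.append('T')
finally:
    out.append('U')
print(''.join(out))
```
RSU

Both finally blocks run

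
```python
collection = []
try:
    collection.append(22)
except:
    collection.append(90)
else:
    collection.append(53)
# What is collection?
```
[22, 53]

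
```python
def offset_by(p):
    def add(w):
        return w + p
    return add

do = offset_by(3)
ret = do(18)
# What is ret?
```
21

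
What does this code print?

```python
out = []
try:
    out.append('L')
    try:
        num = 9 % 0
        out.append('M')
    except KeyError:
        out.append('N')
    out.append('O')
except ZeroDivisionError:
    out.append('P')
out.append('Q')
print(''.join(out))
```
LPQ

Inner handler doesn't match, propagates to outer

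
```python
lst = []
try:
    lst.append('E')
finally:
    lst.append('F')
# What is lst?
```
['E', 'F']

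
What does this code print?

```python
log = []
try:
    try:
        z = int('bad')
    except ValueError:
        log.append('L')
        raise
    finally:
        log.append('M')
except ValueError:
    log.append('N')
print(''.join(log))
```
LMN

finally runs before re-raised exception propagates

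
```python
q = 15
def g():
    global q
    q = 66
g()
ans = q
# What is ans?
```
66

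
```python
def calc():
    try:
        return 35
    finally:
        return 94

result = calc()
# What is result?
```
94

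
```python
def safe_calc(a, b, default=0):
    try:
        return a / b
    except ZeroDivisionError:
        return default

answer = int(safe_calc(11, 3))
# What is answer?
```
3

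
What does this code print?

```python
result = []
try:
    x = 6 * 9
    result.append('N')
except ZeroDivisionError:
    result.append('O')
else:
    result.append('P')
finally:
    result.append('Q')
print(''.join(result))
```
NPQ

else runs before finally when no exception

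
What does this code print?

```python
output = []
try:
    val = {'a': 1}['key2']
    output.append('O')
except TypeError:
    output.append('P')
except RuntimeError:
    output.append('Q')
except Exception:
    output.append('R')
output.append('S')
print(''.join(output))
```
RS

KeyError not specifically caught, falls to Exception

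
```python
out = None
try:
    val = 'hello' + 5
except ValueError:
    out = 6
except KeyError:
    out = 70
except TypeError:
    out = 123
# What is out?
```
123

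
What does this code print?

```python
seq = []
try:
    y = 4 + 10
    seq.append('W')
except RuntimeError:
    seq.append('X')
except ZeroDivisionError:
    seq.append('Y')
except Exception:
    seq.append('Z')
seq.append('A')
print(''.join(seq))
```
WA

No exception, try block completes normally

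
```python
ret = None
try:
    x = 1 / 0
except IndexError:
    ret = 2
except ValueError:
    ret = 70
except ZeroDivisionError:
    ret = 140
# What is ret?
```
140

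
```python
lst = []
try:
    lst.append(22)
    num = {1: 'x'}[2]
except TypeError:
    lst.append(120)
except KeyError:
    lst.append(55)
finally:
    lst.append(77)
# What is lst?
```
[22, 55, 77]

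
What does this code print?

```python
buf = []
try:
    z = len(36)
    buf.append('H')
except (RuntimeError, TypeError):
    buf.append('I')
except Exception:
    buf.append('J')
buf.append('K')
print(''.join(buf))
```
IK

TypeError matches tuple containing it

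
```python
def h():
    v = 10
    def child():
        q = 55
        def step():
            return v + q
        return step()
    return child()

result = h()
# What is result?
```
65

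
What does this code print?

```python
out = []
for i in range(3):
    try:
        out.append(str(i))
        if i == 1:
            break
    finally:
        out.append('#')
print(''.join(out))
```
0#1#

finally runs even when breaking out of loop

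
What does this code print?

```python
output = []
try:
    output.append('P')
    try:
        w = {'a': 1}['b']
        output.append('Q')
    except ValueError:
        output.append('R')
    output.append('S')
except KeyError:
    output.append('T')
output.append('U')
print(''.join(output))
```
PTU

Inner handler doesn't match, propagates to outer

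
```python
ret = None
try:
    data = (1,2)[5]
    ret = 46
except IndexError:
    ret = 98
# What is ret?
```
98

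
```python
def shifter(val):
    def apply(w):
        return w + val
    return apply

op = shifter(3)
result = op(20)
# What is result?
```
23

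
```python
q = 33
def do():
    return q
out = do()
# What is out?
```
33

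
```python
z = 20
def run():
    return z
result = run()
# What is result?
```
20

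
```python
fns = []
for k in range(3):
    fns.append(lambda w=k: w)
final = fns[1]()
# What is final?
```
1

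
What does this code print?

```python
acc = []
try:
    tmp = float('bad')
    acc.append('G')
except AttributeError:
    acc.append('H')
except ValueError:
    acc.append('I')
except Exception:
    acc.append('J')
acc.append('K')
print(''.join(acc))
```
IK

ValueError matches before generic Exception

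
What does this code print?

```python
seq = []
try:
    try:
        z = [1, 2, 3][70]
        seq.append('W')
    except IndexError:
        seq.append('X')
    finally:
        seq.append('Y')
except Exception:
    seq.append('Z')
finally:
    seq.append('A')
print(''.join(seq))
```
XYA

Both finally blocks run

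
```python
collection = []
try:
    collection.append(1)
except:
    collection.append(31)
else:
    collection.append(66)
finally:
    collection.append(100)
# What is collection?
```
[1, 66, 100]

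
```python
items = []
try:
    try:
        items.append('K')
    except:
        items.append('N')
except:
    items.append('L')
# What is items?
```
['K']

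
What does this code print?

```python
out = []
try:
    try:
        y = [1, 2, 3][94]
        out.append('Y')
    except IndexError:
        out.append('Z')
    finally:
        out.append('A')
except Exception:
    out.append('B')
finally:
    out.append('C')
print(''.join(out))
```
ZAC

Both finally blocks run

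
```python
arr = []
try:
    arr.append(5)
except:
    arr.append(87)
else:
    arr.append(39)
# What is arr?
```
[5, 39]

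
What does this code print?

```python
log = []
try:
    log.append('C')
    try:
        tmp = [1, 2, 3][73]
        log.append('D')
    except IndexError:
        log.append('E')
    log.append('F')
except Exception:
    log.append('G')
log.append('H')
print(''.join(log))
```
CEFH

Inner exception caught by inner handler, outer continues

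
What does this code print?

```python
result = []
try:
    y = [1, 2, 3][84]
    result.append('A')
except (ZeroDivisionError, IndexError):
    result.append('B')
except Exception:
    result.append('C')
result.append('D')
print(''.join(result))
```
BD

IndexError matches tuple containing it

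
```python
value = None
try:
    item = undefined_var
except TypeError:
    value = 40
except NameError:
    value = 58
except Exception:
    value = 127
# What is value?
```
58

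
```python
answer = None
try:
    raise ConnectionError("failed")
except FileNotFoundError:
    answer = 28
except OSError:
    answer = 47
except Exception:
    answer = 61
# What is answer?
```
47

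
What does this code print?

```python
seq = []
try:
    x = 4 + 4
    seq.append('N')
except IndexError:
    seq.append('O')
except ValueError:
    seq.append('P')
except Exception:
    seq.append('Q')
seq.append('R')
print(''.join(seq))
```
NR

No exception, try block completes normally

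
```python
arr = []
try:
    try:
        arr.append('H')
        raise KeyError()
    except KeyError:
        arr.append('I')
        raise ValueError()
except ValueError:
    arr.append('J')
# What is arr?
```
['H', 'I', 'J']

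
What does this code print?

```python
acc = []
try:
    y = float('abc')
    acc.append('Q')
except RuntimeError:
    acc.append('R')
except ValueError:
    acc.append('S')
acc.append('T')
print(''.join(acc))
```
ST

ValueError is caught by its specific handler, not RuntimeError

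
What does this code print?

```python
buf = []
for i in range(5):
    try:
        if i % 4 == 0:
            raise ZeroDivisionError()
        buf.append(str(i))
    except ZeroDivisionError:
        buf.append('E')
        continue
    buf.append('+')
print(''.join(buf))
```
E1+2+3+E

continue in except skips rest of loop body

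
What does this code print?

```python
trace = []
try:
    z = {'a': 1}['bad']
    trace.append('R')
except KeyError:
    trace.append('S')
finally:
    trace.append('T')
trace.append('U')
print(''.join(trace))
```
STU

finally always runs, even after exception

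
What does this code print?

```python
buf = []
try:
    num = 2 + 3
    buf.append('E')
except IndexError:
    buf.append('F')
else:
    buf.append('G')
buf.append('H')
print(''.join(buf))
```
EGH

else block runs when no exception occurs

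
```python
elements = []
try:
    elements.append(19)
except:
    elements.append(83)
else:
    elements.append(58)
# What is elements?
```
[19, 58]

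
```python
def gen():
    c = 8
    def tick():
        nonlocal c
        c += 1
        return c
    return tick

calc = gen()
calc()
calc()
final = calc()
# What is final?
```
11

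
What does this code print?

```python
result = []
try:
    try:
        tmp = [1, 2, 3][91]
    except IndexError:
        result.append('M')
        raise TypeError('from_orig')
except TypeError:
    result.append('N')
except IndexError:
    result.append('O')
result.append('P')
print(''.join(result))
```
MNP

TypeError raised and caught, original IndexError not re-raised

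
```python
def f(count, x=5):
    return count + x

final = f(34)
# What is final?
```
39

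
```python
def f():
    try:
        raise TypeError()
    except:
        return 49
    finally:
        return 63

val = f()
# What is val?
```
63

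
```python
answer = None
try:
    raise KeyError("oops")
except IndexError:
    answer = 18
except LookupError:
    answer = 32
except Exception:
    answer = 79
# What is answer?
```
32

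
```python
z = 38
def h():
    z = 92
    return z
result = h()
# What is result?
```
92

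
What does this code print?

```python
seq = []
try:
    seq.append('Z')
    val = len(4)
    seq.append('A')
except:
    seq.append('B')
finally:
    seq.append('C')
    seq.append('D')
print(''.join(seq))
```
ZBCD

Code before exception runs, then except, then all of finally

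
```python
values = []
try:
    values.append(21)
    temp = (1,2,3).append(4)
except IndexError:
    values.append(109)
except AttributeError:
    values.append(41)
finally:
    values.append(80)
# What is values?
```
[21, 41, 80]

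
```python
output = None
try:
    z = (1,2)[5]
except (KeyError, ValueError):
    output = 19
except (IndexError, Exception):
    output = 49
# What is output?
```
49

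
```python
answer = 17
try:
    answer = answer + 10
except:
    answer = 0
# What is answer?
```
27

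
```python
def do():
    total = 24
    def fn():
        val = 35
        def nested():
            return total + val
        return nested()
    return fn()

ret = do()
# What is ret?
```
59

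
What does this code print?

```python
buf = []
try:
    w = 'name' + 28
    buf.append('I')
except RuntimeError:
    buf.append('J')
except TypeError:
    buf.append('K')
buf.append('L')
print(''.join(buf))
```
KL

TypeError is caught by its specific handler, not RuntimeError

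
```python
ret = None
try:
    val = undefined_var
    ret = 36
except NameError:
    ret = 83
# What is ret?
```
83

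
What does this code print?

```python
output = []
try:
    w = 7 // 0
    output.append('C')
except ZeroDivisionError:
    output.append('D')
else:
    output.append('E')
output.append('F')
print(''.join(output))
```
DF

else block skipped when exception is caught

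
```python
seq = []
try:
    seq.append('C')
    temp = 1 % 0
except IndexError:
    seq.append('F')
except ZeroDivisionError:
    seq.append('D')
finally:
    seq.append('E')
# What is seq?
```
['C', 'D', 'E']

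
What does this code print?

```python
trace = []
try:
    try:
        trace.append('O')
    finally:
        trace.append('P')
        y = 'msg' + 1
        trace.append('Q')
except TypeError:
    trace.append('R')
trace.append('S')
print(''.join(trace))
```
OPRS

Exception in inner finally caught by outer except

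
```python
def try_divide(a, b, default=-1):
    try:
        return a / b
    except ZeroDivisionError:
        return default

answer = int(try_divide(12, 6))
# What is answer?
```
2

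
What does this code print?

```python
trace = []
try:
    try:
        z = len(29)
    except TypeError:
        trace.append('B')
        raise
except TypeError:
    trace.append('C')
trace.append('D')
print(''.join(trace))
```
BCD

raise without argument re-raises current exception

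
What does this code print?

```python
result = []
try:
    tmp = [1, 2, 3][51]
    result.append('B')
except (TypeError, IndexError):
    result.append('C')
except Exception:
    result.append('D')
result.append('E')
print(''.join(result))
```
CE

IndexError matches tuple containing it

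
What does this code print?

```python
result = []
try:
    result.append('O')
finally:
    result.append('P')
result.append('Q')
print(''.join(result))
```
OPQ

try/finally without except, no exception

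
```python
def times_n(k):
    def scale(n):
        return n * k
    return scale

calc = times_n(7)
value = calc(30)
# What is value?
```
210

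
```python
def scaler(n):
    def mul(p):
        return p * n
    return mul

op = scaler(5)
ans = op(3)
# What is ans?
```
15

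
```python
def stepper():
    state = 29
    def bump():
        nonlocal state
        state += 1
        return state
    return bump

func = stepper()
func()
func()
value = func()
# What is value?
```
32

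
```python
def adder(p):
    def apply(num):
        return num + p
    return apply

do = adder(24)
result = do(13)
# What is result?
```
37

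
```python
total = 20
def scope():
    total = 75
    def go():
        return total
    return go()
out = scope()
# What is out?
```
75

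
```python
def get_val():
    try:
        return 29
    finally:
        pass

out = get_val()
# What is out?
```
29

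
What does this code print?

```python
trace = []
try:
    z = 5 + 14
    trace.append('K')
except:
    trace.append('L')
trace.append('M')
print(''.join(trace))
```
KM

No exception, try block completes normally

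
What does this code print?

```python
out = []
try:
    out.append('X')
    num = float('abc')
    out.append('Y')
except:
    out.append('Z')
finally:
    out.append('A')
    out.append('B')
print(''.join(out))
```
XZAB

Code before exception runs, then except, then all of finally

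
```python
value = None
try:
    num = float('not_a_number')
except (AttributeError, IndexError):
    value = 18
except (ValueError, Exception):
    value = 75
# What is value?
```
75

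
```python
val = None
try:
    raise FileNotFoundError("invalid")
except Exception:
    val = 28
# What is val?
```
28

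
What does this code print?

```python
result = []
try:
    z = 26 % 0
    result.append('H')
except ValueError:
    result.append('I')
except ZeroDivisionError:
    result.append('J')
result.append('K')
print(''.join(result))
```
JK

ZeroDivisionError is caught by its specific handler, not ValueError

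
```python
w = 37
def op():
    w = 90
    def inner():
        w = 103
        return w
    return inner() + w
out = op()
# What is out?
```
193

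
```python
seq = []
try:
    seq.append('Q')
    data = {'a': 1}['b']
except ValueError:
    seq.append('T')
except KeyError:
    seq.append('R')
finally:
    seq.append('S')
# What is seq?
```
['Q', 'R', 'S']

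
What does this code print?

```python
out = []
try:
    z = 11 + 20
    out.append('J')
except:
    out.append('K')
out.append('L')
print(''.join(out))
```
JL

No exception, try block completes normally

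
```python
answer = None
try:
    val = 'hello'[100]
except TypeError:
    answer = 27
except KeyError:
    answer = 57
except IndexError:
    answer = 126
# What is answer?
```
126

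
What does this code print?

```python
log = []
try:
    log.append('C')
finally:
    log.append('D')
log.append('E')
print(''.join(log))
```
CDE

try/finally without except, no exception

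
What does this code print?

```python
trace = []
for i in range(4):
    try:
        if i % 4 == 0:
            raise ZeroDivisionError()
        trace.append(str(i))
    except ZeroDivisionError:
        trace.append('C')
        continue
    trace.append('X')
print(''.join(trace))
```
C1X2X3X

continue in except skips rest of loop body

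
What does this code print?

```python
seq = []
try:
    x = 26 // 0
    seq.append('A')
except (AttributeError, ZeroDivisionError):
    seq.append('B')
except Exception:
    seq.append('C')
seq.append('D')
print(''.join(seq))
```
BD

ZeroDivisionError matches tuple containing it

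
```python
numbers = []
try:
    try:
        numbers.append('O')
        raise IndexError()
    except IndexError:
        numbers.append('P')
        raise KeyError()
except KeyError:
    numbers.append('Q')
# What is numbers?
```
['O', 'P', 'Q']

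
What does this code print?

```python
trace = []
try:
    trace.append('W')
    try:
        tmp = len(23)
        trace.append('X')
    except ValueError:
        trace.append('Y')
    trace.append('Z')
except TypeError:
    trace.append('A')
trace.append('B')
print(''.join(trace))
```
WAB

Inner handler doesn't match, propagates to outer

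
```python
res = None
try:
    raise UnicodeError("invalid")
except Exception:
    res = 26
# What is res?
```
26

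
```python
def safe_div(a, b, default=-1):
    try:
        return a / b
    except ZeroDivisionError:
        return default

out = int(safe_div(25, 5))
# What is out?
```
5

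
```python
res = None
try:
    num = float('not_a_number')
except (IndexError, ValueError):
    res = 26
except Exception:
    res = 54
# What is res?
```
26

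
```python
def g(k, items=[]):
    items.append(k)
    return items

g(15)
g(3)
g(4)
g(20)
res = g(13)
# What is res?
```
[15, 3, 4, 20, 13]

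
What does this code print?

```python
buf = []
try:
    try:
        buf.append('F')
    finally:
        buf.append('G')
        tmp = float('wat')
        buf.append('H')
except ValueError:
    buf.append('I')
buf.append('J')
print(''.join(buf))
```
FGIJ

Exception in inner finally caught by outer except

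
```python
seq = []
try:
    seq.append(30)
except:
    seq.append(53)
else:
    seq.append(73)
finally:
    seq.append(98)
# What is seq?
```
[30, 73, 98]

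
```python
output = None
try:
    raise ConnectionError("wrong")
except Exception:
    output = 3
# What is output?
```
3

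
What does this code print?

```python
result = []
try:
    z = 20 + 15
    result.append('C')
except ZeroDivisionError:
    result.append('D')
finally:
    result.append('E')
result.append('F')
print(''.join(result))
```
CEF

finally runs after normal execution too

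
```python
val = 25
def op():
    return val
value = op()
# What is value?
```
25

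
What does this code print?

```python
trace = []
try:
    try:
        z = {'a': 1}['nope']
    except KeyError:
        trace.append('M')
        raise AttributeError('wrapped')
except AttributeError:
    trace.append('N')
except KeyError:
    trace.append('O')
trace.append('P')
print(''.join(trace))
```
MNP

AttributeError raised and caught, original KeyError not re-raised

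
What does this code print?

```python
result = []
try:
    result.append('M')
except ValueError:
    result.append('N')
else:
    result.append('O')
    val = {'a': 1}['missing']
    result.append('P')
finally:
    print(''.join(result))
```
MO

Try succeeds, else appends 'O', KeyError in else is uncaught, finally prints before exception propagates ('P' never appended)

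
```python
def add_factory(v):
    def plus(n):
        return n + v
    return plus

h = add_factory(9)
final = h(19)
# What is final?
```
28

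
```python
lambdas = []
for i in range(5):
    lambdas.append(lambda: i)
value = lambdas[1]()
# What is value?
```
4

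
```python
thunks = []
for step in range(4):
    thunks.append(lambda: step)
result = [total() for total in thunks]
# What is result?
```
[3, 3, 3, 3]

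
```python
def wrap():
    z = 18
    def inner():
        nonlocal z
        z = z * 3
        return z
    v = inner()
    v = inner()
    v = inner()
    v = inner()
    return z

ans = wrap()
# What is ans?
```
1458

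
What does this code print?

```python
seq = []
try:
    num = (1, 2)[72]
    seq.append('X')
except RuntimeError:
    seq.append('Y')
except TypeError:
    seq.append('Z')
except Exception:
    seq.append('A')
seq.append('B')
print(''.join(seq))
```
AB

IndexError not specifically caught, falls to Exception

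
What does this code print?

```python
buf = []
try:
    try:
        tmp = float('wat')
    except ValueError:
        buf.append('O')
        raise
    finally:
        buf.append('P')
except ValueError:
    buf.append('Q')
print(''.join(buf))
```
OPQ

finally runs before re-raised exception propagates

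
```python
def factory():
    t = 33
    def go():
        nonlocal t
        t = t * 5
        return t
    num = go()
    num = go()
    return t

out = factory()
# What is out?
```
825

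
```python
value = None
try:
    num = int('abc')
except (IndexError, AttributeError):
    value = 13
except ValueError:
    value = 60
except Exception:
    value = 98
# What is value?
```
60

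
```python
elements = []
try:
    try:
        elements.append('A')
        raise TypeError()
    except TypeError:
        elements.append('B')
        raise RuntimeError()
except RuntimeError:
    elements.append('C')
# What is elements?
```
['A', 'B', 'C']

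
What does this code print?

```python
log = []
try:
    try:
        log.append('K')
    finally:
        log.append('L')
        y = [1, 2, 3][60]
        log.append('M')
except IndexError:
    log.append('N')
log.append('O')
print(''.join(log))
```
KLNO

Exception in inner finally caught by outer except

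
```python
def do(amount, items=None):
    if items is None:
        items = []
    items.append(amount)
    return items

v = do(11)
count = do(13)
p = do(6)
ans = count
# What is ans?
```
[13]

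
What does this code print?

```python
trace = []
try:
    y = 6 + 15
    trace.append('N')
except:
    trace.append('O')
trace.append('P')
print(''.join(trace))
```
NP

No exception, try block completes normally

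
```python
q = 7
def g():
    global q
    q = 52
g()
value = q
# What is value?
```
52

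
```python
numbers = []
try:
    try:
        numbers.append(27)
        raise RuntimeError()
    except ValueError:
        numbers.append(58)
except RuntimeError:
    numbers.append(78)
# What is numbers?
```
[27, 78]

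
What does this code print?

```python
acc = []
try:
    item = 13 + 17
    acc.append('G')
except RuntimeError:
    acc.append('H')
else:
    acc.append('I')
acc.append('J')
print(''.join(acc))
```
GIJ

else block runs when no exception occurs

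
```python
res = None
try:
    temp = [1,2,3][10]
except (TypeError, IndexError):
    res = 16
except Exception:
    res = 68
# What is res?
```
16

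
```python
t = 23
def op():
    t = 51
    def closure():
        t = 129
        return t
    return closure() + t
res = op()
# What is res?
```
180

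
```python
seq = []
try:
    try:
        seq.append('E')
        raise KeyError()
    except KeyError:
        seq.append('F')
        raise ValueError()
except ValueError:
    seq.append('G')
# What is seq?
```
['E', 'F', 'G']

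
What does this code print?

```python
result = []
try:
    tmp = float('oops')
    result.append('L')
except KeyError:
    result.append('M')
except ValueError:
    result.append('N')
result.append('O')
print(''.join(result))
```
NO

ValueError is caught by its specific handler, not KeyError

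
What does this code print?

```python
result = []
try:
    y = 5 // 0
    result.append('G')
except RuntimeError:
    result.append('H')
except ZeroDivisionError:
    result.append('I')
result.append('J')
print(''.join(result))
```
IJ

ZeroDivisionError is caught by its specific handler, not RuntimeError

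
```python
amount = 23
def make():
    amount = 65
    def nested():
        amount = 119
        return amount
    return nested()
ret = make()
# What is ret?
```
119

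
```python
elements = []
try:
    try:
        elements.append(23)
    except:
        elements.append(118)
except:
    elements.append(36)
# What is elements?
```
[23]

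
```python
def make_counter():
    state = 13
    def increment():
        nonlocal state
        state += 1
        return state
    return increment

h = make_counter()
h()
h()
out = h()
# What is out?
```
16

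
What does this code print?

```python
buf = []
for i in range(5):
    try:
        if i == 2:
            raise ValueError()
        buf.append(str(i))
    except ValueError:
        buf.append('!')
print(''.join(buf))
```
01!34

Exception on i=2 caught, loop continues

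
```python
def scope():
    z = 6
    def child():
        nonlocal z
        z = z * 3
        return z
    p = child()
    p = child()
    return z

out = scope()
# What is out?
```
54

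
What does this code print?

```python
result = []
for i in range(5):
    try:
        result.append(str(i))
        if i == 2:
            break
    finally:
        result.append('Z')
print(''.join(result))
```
0Z1Z2Z

finally runs even when breaking out of loop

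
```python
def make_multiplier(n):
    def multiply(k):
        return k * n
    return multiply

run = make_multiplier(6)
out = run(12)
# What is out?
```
72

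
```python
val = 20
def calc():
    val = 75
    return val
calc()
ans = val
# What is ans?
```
20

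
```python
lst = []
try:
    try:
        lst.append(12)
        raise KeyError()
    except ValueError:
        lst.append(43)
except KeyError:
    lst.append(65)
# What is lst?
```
[12, 65]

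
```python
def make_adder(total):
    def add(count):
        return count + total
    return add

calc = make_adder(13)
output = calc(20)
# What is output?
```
33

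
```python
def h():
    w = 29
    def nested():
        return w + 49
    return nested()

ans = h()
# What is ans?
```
78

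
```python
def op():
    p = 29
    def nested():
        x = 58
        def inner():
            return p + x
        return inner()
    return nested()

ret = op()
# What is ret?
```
87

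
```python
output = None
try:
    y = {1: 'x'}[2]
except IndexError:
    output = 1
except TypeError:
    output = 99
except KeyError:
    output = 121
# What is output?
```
121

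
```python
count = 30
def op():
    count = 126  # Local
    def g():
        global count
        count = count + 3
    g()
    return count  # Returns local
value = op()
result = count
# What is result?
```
33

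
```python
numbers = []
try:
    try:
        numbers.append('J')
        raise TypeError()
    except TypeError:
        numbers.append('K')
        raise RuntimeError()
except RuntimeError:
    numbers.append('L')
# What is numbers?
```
['J', 'K', 'L']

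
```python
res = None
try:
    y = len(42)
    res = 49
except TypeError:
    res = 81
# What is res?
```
81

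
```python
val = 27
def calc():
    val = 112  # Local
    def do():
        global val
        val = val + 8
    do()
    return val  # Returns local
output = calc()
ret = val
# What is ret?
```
35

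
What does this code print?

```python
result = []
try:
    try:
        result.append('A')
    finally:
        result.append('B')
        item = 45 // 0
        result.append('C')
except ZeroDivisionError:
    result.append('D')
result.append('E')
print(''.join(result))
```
ABDE

Exception in inner finally caught by outer except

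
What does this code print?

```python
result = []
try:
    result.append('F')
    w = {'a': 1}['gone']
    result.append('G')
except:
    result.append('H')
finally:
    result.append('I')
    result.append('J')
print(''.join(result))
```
FHIJ

Code before exception runs, then except, then all of finally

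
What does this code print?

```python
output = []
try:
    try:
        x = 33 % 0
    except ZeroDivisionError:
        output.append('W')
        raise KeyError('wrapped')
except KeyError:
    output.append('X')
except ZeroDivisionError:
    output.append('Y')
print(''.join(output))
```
WX

New KeyError raised, caught by outer KeyError handler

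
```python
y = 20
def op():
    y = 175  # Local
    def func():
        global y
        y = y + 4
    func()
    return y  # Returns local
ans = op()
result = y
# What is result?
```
24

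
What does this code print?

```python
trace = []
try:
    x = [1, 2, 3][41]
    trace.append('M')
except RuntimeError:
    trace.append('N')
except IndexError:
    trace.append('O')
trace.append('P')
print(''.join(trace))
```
OP

IndexError is caught by its specific handler, not RuntimeError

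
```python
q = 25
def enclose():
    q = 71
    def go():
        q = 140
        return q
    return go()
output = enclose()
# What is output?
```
140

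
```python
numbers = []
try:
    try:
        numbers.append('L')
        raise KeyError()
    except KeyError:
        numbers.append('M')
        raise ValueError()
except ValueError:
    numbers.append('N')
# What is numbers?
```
['L', 'M', 'N']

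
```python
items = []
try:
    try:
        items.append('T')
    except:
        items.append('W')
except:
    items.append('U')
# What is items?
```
['T']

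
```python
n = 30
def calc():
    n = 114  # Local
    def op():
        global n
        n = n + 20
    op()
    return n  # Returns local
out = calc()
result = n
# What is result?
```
50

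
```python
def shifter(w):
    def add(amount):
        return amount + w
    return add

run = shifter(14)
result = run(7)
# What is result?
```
21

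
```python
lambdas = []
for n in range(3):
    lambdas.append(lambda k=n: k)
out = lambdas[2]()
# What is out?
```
2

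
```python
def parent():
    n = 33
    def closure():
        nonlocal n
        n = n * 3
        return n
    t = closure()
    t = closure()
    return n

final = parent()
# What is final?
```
297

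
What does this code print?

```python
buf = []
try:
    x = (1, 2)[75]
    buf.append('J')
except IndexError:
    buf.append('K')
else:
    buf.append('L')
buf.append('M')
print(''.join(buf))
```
KM

else block skipped when exception is caught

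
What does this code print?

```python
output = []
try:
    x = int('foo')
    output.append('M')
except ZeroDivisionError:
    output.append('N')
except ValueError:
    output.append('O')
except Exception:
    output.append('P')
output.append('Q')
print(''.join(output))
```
OQ

ValueError matches before generic Exception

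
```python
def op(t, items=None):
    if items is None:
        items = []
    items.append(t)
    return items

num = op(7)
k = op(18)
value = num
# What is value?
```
[7]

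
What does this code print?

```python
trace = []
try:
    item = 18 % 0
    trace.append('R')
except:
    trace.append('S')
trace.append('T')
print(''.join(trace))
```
ST

Exception raised in try, caught by bare except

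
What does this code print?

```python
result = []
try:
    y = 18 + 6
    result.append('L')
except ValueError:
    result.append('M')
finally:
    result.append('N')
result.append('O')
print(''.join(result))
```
LNO

finally runs after normal execution too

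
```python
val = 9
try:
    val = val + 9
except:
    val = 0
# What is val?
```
18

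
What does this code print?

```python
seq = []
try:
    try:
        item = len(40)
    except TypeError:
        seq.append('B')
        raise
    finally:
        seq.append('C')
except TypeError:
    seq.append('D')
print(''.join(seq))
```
BCD

finally runs before re-raised exception propagates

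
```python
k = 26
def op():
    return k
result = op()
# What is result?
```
26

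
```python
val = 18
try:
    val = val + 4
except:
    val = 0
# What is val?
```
22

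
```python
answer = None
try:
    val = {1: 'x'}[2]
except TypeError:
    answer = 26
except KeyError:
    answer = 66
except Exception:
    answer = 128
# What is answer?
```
66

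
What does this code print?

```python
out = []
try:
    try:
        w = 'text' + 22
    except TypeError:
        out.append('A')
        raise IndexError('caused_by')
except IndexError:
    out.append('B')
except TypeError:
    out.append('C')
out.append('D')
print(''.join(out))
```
ABD

IndexError raised and caught, original TypeError not re-raised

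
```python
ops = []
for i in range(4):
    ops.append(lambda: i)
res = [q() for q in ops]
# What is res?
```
[3, 3, 3, 3]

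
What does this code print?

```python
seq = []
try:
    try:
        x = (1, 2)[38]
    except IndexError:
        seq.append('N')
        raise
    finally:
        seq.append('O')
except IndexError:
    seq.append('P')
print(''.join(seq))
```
NOP

finally runs before re-raised exception propagates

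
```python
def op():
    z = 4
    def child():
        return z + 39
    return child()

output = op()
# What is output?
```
43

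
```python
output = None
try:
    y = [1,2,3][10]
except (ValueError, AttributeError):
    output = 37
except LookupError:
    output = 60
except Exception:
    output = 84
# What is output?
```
60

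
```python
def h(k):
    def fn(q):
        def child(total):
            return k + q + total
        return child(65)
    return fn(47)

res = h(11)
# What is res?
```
123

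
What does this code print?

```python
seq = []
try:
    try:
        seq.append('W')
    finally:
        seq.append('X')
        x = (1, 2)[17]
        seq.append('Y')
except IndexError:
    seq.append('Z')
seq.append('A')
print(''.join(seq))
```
WXZA

Exception in inner finally caught by outer except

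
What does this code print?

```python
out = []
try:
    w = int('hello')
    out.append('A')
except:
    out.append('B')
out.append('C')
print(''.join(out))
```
BC

Exception raised in try, caught by bare except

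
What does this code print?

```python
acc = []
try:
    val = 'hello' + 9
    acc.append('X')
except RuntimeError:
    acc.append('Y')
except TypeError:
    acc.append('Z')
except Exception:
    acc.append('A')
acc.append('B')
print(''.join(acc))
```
ZB

TypeError matches before generic Exception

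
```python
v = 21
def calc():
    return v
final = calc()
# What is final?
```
21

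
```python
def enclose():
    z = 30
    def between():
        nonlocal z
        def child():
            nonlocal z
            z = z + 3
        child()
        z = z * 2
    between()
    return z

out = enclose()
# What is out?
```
66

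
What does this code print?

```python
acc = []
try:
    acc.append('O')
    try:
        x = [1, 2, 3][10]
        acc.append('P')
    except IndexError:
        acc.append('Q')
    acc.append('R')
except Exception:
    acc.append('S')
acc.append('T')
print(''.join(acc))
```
OQRT

Inner exception caught by inner handler, outer continues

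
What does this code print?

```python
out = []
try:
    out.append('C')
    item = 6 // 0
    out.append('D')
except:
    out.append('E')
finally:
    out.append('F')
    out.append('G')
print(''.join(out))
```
CEFG

Code before exception runs, then except, then all of finally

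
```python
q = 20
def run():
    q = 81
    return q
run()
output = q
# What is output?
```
20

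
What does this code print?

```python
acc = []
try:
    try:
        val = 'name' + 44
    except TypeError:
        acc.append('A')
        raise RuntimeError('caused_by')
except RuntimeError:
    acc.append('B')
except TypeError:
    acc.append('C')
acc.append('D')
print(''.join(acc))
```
ABD

RuntimeError raised and caught, original TypeError not re-raised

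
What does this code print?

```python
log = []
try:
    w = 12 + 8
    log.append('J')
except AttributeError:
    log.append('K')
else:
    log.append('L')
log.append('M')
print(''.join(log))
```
JLM

else block runs when no exception occurs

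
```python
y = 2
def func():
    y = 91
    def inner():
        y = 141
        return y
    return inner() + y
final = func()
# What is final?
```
232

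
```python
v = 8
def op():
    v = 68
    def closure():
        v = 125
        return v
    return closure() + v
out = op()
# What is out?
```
193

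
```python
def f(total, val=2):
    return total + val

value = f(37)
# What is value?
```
39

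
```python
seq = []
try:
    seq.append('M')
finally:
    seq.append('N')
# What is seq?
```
['M', 'N']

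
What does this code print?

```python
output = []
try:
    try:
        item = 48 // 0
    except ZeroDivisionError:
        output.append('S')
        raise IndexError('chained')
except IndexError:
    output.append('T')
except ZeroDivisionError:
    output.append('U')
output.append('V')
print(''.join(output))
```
STV

IndexError raised and caught, original ZeroDivisionError not re-raised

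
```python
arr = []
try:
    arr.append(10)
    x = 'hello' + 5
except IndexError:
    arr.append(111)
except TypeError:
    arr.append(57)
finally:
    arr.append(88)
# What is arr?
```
[10, 57, 88]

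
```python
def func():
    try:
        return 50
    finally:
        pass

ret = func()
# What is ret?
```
50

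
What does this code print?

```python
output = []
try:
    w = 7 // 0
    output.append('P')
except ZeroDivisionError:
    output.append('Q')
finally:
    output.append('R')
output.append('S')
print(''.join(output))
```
QRS

finally always runs, even after exception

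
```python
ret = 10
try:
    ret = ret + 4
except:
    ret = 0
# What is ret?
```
14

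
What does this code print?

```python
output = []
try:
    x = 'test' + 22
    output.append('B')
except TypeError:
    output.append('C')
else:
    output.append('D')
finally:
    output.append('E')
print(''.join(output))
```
CE

Exception: except runs, else skipped, finally runs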